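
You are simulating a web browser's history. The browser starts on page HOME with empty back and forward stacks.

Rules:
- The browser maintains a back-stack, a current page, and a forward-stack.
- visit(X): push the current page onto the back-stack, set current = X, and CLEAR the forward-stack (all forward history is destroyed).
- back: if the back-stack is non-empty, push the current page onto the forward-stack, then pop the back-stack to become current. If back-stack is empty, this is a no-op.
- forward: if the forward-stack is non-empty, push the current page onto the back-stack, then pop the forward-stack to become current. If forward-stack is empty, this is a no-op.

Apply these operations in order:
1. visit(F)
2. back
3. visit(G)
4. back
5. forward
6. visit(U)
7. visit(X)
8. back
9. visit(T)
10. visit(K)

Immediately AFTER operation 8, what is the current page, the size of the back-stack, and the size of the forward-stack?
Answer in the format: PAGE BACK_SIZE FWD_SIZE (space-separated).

After 1 (visit(F)): cur=F back=1 fwd=0
After 2 (back): cur=HOME back=0 fwd=1
After 3 (visit(G)): cur=G back=1 fwd=0
After 4 (back): cur=HOME back=0 fwd=1
After 5 (forward): cur=G back=1 fwd=0
After 6 (visit(U)): cur=U back=2 fwd=0
After 7 (visit(X)): cur=X back=3 fwd=0
After 8 (back): cur=U back=2 fwd=1

U 2 1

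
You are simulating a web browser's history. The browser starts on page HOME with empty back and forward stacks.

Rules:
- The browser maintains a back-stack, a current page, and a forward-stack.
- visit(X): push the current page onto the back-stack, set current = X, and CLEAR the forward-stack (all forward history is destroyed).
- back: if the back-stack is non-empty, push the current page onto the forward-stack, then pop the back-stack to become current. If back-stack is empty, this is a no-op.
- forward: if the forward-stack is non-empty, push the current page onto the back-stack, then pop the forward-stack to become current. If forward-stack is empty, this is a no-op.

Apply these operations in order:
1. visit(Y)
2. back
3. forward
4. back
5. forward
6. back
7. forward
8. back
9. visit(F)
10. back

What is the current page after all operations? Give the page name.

Answer: HOME

Derivation:
After 1 (visit(Y)): cur=Y back=1 fwd=0
After 2 (back): cur=HOME back=0 fwd=1
After 3 (forward): cur=Y back=1 fwd=0
After 4 (back): cur=HOME back=0 fwd=1
After 5 (forward): cur=Y back=1 fwd=0
After 6 (back): cur=HOME back=0 fwd=1
After 7 (forward): cur=Y back=1 fwd=0
After 8 (back): cur=HOME back=0 fwd=1
After 9 (visit(F)): cur=F back=1 fwd=0
After 10 (back): cur=HOME back=0 fwd=1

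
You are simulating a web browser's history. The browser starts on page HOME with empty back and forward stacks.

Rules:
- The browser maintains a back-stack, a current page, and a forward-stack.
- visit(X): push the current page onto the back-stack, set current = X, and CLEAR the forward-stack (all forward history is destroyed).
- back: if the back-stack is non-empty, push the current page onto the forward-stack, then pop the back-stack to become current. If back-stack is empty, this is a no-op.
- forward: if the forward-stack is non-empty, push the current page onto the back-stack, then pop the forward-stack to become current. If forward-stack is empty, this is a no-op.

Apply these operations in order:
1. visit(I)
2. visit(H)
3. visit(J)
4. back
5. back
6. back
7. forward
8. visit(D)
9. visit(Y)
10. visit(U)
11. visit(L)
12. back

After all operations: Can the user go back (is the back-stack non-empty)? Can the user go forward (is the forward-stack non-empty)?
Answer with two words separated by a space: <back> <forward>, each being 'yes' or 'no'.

Answer: yes yes

Derivation:
After 1 (visit(I)): cur=I back=1 fwd=0
After 2 (visit(H)): cur=H back=2 fwd=0
After 3 (visit(J)): cur=J back=3 fwd=0
After 4 (back): cur=H back=2 fwd=1
After 5 (back): cur=I back=1 fwd=2
After 6 (back): cur=HOME back=0 fwd=3
After 7 (forward): cur=I back=1 fwd=2
After 8 (visit(D)): cur=D back=2 fwd=0
After 9 (visit(Y)): cur=Y back=3 fwd=0
After 10 (visit(U)): cur=U back=4 fwd=0
After 11 (visit(L)): cur=L back=5 fwd=0
After 12 (back): cur=U back=4 fwd=1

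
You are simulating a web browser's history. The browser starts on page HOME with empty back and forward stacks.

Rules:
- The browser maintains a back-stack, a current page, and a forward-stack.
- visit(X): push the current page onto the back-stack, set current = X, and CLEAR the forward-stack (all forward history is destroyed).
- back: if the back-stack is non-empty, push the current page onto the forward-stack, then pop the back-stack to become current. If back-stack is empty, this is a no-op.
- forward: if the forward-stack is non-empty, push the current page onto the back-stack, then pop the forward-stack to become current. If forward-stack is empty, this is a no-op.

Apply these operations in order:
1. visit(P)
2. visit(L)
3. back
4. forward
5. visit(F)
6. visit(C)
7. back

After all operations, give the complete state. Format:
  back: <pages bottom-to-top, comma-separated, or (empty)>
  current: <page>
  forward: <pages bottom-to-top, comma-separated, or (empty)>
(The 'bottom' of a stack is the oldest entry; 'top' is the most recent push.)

After 1 (visit(P)): cur=P back=1 fwd=0
After 2 (visit(L)): cur=L back=2 fwd=0
After 3 (back): cur=P back=1 fwd=1
After 4 (forward): cur=L back=2 fwd=0
After 5 (visit(F)): cur=F back=3 fwd=0
After 6 (visit(C)): cur=C back=4 fwd=0
After 7 (back): cur=F back=3 fwd=1

Answer: back: HOME,P,L
current: F
forward: C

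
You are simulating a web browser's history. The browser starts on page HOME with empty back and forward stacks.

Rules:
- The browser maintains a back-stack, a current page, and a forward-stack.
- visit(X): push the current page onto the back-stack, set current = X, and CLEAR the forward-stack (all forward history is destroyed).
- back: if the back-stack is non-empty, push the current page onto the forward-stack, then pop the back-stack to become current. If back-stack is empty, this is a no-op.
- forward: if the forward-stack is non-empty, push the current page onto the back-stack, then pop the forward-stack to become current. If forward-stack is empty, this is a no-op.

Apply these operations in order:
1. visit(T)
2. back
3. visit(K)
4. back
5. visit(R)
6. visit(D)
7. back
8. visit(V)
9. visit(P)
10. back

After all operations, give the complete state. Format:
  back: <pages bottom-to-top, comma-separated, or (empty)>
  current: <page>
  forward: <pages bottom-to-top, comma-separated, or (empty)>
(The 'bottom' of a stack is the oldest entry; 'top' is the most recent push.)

Answer: back: HOME,R
current: V
forward: P

Derivation:
After 1 (visit(T)): cur=T back=1 fwd=0
After 2 (back): cur=HOME back=0 fwd=1
After 3 (visit(K)): cur=K back=1 fwd=0
After 4 (back): cur=HOME back=0 fwd=1
After 5 (visit(R)): cur=R back=1 fwd=0
After 6 (visit(D)): cur=D back=2 fwd=0
After 7 (back): cur=R back=1 fwd=1
After 8 (visit(V)): cur=V back=2 fwd=0
After 9 (visit(P)): cur=P back=3 fwd=0
After 10 (back): cur=V back=2 fwd=1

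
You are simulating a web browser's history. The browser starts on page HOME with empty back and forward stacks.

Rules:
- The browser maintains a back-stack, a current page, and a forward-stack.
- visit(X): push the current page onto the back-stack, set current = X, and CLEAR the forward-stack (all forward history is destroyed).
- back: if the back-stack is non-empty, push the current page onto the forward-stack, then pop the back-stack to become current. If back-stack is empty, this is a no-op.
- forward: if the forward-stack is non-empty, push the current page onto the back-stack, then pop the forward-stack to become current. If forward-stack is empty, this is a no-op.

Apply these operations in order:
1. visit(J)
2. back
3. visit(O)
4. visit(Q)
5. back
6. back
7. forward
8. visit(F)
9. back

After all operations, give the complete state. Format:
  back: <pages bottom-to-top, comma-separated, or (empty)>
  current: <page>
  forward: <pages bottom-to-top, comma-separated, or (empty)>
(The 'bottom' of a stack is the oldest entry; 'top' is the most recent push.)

Answer: back: HOME
current: O
forward: F

Derivation:
After 1 (visit(J)): cur=J back=1 fwd=0
After 2 (back): cur=HOME back=0 fwd=1
After 3 (visit(O)): cur=O back=1 fwd=0
After 4 (visit(Q)): cur=Q back=2 fwd=0
After 5 (back): cur=O back=1 fwd=1
After 6 (back): cur=HOME back=0 fwd=2
After 7 (forward): cur=O back=1 fwd=1
After 8 (visit(F)): cur=F back=2 fwd=0
After 9 (back): cur=O back=1 fwd=1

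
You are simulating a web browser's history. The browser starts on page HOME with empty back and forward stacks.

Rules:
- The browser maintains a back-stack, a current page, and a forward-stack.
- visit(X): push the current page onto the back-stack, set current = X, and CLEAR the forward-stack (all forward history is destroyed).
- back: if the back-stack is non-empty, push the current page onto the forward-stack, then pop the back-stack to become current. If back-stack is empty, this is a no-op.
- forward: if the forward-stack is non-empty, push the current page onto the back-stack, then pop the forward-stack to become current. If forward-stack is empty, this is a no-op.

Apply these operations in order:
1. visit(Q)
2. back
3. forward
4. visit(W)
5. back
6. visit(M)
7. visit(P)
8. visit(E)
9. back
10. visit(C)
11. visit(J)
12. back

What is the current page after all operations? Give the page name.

After 1 (visit(Q)): cur=Q back=1 fwd=0
After 2 (back): cur=HOME back=0 fwd=1
After 3 (forward): cur=Q back=1 fwd=0
After 4 (visit(W)): cur=W back=2 fwd=0
After 5 (back): cur=Q back=1 fwd=1
After 6 (visit(M)): cur=M back=2 fwd=0
After 7 (visit(P)): cur=P back=3 fwd=0
After 8 (visit(E)): cur=E back=4 fwd=0
After 9 (back): cur=P back=3 fwd=1
After 10 (visit(C)): cur=C back=4 fwd=0
After 11 (visit(J)): cur=J back=5 fwd=0
After 12 (back): cur=C back=4 fwd=1

Answer: C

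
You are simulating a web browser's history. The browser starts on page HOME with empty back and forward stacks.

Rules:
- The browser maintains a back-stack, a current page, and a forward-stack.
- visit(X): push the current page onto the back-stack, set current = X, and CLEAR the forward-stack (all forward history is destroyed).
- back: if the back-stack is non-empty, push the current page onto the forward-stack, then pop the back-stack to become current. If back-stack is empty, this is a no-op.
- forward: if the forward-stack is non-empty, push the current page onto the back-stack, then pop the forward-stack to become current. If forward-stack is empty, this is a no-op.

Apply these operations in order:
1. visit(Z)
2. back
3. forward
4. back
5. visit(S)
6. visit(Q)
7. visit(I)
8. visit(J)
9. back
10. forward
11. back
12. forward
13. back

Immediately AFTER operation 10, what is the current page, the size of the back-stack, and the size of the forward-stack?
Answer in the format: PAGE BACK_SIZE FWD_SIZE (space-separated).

After 1 (visit(Z)): cur=Z back=1 fwd=0
After 2 (back): cur=HOME back=0 fwd=1
After 3 (forward): cur=Z back=1 fwd=0
After 4 (back): cur=HOME back=0 fwd=1
After 5 (visit(S)): cur=S back=1 fwd=0
After 6 (visit(Q)): cur=Q back=2 fwd=0
After 7 (visit(I)): cur=I back=3 fwd=0
After 8 (visit(J)): cur=J back=4 fwd=0
After 9 (back): cur=I back=3 fwd=1
After 10 (forward): cur=J back=4 fwd=0

J 4 0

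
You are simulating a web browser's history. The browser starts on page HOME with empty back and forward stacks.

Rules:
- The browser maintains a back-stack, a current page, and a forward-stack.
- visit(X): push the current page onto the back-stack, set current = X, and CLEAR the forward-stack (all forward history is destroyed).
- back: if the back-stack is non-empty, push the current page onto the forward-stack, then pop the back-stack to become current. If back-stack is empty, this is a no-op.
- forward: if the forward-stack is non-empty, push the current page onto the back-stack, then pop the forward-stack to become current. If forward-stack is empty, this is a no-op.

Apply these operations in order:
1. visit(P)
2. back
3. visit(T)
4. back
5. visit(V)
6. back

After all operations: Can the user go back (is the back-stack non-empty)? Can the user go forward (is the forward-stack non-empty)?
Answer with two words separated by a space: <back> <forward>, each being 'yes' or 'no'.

After 1 (visit(P)): cur=P back=1 fwd=0
After 2 (back): cur=HOME back=0 fwd=1
After 3 (visit(T)): cur=T back=1 fwd=0
After 4 (back): cur=HOME back=0 fwd=1
After 5 (visit(V)): cur=V back=1 fwd=0
After 6 (back): cur=HOME back=0 fwd=1

Answer: no yes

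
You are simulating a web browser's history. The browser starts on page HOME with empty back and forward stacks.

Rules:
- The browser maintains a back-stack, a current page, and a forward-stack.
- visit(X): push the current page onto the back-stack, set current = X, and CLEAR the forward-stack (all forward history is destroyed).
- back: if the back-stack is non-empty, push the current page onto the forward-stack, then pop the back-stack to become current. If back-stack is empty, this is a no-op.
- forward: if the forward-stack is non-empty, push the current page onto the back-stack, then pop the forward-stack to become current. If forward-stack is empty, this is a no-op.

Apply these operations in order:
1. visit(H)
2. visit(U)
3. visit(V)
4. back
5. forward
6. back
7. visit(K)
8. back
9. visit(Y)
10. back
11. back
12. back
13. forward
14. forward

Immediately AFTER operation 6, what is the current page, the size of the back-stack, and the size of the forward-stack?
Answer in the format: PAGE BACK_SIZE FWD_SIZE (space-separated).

After 1 (visit(H)): cur=H back=1 fwd=0
After 2 (visit(U)): cur=U back=2 fwd=0
After 3 (visit(V)): cur=V back=3 fwd=0
After 4 (back): cur=U back=2 fwd=1
After 5 (forward): cur=V back=3 fwd=0
After 6 (back): cur=U back=2 fwd=1

U 2 1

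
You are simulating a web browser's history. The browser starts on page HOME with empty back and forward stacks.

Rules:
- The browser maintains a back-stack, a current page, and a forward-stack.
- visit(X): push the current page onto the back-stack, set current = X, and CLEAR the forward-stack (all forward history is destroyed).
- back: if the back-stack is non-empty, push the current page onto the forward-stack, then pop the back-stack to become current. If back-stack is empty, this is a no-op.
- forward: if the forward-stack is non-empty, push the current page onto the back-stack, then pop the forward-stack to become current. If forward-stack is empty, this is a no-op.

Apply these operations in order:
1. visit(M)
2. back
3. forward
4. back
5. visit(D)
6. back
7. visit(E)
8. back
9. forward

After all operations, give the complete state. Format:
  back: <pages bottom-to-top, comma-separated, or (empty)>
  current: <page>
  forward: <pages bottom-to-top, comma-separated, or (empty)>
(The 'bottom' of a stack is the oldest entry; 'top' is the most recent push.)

Answer: back: HOME
current: E
forward: (empty)

Derivation:
After 1 (visit(M)): cur=M back=1 fwd=0
After 2 (back): cur=HOME back=0 fwd=1
After 3 (forward): cur=M back=1 fwd=0
After 4 (back): cur=HOME back=0 fwd=1
After 5 (visit(D)): cur=D back=1 fwd=0
After 6 (back): cur=HOME back=0 fwd=1
After 7 (visit(E)): cur=E back=1 fwd=0
After 8 (back): cur=HOME back=0 fwd=1
After 9 (forward): cur=E back=1 fwd=0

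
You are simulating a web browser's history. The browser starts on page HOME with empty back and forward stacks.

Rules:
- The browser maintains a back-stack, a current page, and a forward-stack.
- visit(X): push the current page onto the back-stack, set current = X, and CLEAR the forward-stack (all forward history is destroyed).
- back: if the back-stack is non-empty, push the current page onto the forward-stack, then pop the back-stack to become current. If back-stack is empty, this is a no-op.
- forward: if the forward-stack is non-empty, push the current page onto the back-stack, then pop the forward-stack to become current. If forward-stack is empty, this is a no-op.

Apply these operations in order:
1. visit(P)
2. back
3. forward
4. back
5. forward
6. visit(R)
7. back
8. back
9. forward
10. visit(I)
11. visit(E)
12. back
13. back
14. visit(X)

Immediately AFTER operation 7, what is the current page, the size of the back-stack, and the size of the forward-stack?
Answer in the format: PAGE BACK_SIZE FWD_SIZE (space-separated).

After 1 (visit(P)): cur=P back=1 fwd=0
After 2 (back): cur=HOME back=0 fwd=1
After 3 (forward): cur=P back=1 fwd=0
After 4 (back): cur=HOME back=0 fwd=1
After 5 (forward): cur=P back=1 fwd=0
After 6 (visit(R)): cur=R back=2 fwd=0
After 7 (back): cur=P back=1 fwd=1

P 1 1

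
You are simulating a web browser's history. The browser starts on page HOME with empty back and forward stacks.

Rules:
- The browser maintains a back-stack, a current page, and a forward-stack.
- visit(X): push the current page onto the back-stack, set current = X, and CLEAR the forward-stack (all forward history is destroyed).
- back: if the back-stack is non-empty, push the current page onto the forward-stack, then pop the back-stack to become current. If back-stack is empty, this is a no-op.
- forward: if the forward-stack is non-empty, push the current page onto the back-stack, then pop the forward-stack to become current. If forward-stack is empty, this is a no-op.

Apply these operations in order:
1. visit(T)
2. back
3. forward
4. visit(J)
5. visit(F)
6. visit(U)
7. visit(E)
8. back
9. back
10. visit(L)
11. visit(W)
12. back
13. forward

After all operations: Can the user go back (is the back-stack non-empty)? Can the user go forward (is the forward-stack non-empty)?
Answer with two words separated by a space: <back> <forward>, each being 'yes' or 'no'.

After 1 (visit(T)): cur=T back=1 fwd=0
After 2 (back): cur=HOME back=0 fwd=1
After 3 (forward): cur=T back=1 fwd=0
After 4 (visit(J)): cur=J back=2 fwd=0
After 5 (visit(F)): cur=F back=3 fwd=0
After 6 (visit(U)): cur=U back=4 fwd=0
After 7 (visit(E)): cur=E back=5 fwd=0
After 8 (back): cur=U back=4 fwd=1
After 9 (back): cur=F back=3 fwd=2
After 10 (visit(L)): cur=L back=4 fwd=0
After 11 (visit(W)): cur=W back=5 fwd=0
After 12 (back): cur=L back=4 fwd=1
After 13 (forward): cur=W back=5 fwd=0

Answer: yes no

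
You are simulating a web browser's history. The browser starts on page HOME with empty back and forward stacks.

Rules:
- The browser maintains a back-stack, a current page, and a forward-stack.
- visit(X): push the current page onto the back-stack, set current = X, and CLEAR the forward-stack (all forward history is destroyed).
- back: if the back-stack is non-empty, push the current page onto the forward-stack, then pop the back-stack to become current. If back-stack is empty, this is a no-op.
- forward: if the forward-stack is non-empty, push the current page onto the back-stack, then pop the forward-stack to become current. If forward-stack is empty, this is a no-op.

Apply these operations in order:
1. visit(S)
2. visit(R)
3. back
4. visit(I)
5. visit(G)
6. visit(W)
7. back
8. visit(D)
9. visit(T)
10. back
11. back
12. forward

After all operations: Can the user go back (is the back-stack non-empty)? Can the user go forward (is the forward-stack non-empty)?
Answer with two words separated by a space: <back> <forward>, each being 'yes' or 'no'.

Answer: yes yes

Derivation:
After 1 (visit(S)): cur=S back=1 fwd=0
After 2 (visit(R)): cur=R back=2 fwd=0
After 3 (back): cur=S back=1 fwd=1
After 4 (visit(I)): cur=I back=2 fwd=0
After 5 (visit(G)): cur=G back=3 fwd=0
After 6 (visit(W)): cur=W back=4 fwd=0
After 7 (back): cur=G back=3 fwd=1
After 8 (visit(D)): cur=D back=4 fwd=0
After 9 (visit(T)): cur=T back=5 fwd=0
After 10 (back): cur=D back=4 fwd=1
After 11 (back): cur=G back=3 fwd=2
After 12 (forward): cur=D back=4 fwd=1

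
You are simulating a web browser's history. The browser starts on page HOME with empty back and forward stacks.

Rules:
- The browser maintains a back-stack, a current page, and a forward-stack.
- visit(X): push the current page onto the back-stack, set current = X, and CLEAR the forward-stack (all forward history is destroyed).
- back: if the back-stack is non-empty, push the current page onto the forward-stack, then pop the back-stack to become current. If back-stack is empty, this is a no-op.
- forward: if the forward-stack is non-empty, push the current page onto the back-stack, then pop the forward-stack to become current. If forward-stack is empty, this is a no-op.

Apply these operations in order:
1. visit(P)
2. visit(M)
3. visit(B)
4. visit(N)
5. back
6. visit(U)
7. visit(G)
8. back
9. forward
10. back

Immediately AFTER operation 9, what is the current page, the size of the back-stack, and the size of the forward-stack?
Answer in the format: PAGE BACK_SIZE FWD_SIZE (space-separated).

After 1 (visit(P)): cur=P back=1 fwd=0
After 2 (visit(M)): cur=M back=2 fwd=0
After 3 (visit(B)): cur=B back=3 fwd=0
After 4 (visit(N)): cur=N back=4 fwd=0
After 5 (back): cur=B back=3 fwd=1
After 6 (visit(U)): cur=U back=4 fwd=0
After 7 (visit(G)): cur=G back=5 fwd=0
After 8 (back): cur=U back=4 fwd=1
After 9 (forward): cur=G back=5 fwd=0

G 5 0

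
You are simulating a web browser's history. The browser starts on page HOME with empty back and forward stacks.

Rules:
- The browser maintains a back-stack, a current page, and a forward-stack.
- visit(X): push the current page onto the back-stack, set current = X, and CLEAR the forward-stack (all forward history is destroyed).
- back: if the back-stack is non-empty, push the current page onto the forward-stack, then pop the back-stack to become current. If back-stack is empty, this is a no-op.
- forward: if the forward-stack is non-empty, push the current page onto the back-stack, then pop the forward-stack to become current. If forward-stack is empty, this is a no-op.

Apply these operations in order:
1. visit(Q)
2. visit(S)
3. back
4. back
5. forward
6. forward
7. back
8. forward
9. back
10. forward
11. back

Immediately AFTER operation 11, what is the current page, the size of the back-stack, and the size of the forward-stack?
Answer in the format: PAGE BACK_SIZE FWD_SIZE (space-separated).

After 1 (visit(Q)): cur=Q back=1 fwd=0
After 2 (visit(S)): cur=S back=2 fwd=0
After 3 (back): cur=Q back=1 fwd=1
After 4 (back): cur=HOME back=0 fwd=2
After 5 (forward): cur=Q back=1 fwd=1
After 6 (forward): cur=S back=2 fwd=0
After 7 (back): cur=Q back=1 fwd=1
After 8 (forward): cur=S back=2 fwd=0
After 9 (back): cur=Q back=1 fwd=1
After 10 (forward): cur=S back=2 fwd=0
After 11 (back): cur=Q back=1 fwd=1

Q 1 1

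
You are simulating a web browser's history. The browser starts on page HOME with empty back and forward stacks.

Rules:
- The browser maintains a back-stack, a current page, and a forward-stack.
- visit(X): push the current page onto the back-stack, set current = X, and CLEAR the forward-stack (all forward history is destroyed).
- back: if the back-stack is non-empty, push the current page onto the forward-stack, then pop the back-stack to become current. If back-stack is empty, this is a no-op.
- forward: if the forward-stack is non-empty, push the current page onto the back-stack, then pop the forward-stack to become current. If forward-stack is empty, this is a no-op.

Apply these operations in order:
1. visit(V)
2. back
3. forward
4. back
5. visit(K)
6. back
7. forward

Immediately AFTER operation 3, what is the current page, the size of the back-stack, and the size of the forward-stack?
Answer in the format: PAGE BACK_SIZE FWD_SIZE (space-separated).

After 1 (visit(V)): cur=V back=1 fwd=0
After 2 (back): cur=HOME back=0 fwd=1
After 3 (forward): cur=V back=1 fwd=0

V 1 0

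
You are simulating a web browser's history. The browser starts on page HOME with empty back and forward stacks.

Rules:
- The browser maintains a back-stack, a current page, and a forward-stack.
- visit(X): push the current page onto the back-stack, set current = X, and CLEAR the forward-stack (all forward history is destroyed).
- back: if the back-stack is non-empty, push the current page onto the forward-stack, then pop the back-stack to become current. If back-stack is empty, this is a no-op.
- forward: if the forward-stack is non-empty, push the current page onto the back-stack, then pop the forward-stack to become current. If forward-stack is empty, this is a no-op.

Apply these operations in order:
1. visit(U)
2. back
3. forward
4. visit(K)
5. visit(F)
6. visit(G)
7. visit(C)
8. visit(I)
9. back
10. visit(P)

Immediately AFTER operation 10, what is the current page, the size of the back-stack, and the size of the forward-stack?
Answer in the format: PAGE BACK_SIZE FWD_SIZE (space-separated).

After 1 (visit(U)): cur=U back=1 fwd=0
After 2 (back): cur=HOME back=0 fwd=1
After 3 (forward): cur=U back=1 fwd=0
After 4 (visit(K)): cur=K back=2 fwd=0
After 5 (visit(F)): cur=F back=3 fwd=0
After 6 (visit(G)): cur=G back=4 fwd=0
After 7 (visit(C)): cur=C back=5 fwd=0
After 8 (visit(I)): cur=I back=6 fwd=0
After 9 (back): cur=C back=5 fwd=1
After 10 (visit(P)): cur=P back=6 fwd=0

P 6 0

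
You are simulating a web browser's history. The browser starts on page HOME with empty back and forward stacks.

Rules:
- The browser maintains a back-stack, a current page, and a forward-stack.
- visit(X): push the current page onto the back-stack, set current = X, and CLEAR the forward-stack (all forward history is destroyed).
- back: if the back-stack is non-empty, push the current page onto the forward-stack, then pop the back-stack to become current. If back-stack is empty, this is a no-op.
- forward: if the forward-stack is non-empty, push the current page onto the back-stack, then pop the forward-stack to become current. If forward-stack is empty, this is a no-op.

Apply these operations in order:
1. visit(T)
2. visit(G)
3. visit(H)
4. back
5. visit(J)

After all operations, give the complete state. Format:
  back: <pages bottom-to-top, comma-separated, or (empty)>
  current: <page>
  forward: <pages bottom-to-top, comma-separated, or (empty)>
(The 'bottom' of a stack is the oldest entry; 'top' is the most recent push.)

Answer: back: HOME,T,G
current: J
forward: (empty)

Derivation:
After 1 (visit(T)): cur=T back=1 fwd=0
After 2 (visit(G)): cur=G back=2 fwd=0
After 3 (visit(H)): cur=H back=3 fwd=0
After 4 (back): cur=G back=2 fwd=1
After 5 (visit(J)): cur=J back=3 fwd=0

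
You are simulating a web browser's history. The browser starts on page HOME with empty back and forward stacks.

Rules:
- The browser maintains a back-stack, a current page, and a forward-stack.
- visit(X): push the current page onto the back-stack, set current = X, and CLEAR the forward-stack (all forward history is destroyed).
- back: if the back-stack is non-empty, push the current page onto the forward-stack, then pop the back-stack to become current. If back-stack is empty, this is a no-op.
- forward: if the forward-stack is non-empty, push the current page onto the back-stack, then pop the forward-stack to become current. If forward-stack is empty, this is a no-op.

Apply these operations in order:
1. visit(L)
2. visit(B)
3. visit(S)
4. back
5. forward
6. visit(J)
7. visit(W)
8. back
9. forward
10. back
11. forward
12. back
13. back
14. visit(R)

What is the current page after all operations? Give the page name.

After 1 (visit(L)): cur=L back=1 fwd=0
After 2 (visit(B)): cur=B back=2 fwd=0
After 3 (visit(S)): cur=S back=3 fwd=0
After 4 (back): cur=B back=2 fwd=1
After 5 (forward): cur=S back=3 fwd=0
After 6 (visit(J)): cur=J back=4 fwd=0
After 7 (visit(W)): cur=W back=5 fwd=0
After 8 (back): cur=J back=4 fwd=1
After 9 (forward): cur=W back=5 fwd=0
After 10 (back): cur=J back=4 fwd=1
After 11 (forward): cur=W back=5 fwd=0
After 12 (back): cur=J back=4 fwd=1
After 13 (back): cur=S back=3 fwd=2
After 14 (visit(R)): cur=R back=4 fwd=0

Answer: R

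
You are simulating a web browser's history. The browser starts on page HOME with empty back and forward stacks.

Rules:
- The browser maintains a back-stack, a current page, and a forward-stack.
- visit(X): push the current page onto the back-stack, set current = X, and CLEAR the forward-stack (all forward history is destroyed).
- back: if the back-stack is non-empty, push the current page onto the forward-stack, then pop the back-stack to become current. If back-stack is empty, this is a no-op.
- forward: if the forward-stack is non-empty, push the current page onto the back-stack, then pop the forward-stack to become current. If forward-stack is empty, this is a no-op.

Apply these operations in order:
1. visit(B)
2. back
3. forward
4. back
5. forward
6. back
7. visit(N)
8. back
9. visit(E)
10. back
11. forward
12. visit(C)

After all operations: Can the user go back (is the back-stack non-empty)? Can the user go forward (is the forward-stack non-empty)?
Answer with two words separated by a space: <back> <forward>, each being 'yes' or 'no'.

Answer: yes no

Derivation:
After 1 (visit(B)): cur=B back=1 fwd=0
After 2 (back): cur=HOME back=0 fwd=1
After 3 (forward): cur=B back=1 fwd=0
After 4 (back): cur=HOME back=0 fwd=1
After 5 (forward): cur=B back=1 fwd=0
After 6 (back): cur=HOME back=0 fwd=1
After 7 (visit(N)): cur=N back=1 fwd=0
After 8 (back): cur=HOME back=0 fwd=1
After 9 (visit(E)): cur=E back=1 fwd=0
After 10 (back): cur=HOME back=0 fwd=1
After 11 (forward): cur=E back=1 fwd=0
After 12 (visit(C)): cur=C back=2 fwd=0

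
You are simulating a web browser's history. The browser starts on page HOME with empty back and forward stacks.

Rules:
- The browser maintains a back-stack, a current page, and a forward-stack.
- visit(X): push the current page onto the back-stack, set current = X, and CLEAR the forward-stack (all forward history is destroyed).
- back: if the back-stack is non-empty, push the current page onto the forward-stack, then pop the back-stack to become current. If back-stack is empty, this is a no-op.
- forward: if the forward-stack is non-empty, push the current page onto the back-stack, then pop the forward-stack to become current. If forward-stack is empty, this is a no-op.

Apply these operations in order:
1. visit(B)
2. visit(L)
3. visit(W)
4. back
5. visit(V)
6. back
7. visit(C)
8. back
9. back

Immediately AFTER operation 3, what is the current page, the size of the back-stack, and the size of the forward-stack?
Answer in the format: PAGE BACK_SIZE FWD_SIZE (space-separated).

After 1 (visit(B)): cur=B back=1 fwd=0
After 2 (visit(L)): cur=L back=2 fwd=0
After 3 (visit(W)): cur=W back=3 fwd=0

W 3 0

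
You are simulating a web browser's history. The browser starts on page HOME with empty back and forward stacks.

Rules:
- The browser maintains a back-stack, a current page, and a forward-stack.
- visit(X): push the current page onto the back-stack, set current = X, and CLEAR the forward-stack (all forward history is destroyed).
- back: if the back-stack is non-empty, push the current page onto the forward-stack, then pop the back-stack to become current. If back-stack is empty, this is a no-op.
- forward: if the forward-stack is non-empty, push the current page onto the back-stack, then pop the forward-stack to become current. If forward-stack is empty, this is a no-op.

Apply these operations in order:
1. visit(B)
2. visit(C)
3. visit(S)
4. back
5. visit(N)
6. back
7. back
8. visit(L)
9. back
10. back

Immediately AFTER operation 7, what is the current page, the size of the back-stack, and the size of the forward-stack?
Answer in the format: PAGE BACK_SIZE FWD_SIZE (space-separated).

After 1 (visit(B)): cur=B back=1 fwd=0
After 2 (visit(C)): cur=C back=2 fwd=0
After 3 (visit(S)): cur=S back=3 fwd=0
After 4 (back): cur=C back=2 fwd=1
After 5 (visit(N)): cur=N back=3 fwd=0
After 6 (back): cur=C back=2 fwd=1
After 7 (back): cur=B back=1 fwd=2

B 1 2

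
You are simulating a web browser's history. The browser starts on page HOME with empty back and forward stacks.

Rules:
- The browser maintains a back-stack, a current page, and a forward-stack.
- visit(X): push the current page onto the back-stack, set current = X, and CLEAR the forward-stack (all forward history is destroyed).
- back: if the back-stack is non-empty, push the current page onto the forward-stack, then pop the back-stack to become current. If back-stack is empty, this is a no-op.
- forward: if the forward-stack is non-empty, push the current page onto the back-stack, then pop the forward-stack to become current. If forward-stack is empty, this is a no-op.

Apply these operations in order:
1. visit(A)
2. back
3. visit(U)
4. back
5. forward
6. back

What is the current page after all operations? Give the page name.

Answer: HOME

Derivation:
After 1 (visit(A)): cur=A back=1 fwd=0
After 2 (back): cur=HOME back=0 fwd=1
After 3 (visit(U)): cur=U back=1 fwd=0
After 4 (back): cur=HOME back=0 fwd=1
After 5 (forward): cur=U back=1 fwd=0
After 6 (back): cur=HOME back=0 fwd=1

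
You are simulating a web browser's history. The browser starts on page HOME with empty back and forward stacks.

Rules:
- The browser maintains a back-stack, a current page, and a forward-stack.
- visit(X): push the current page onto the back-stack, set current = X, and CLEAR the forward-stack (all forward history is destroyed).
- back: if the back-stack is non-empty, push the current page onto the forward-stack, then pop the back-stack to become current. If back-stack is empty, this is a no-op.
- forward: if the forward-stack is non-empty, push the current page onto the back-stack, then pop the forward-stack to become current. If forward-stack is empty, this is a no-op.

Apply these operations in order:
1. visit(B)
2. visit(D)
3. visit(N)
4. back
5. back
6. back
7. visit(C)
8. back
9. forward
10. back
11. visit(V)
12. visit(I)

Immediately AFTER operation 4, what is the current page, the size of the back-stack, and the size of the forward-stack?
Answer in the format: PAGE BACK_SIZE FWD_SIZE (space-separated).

After 1 (visit(B)): cur=B back=1 fwd=0
After 2 (visit(D)): cur=D back=2 fwd=0
After 3 (visit(N)): cur=N back=3 fwd=0
After 4 (back): cur=D back=2 fwd=1

D 2 1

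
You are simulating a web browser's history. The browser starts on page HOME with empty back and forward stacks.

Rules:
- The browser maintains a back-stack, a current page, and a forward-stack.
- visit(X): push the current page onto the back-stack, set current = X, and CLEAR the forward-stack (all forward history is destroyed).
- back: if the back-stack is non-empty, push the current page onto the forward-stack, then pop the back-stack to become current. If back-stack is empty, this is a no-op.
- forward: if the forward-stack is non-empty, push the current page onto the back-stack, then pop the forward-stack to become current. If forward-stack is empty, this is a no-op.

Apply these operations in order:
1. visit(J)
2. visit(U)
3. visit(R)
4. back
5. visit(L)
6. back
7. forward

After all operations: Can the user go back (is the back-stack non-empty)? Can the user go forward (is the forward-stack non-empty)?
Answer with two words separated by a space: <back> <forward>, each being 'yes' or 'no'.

Answer: yes no

Derivation:
After 1 (visit(J)): cur=J back=1 fwd=0
After 2 (visit(U)): cur=U back=2 fwd=0
After 3 (visit(R)): cur=R back=3 fwd=0
After 4 (back): cur=U back=2 fwd=1
After 5 (visit(L)): cur=L back=3 fwd=0
After 6 (back): cur=U back=2 fwd=1
After 7 (forward): cur=L back=3 fwd=0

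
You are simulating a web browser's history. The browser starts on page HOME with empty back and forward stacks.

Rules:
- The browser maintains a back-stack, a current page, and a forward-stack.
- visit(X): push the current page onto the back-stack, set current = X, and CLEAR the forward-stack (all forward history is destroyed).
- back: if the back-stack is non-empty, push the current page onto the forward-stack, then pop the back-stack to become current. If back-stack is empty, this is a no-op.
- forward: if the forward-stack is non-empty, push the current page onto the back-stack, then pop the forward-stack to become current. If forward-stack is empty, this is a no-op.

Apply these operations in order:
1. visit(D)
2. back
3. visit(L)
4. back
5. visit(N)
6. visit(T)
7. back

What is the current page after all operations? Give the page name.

Answer: N

Derivation:
After 1 (visit(D)): cur=D back=1 fwd=0
After 2 (back): cur=HOME back=0 fwd=1
After 3 (visit(L)): cur=L back=1 fwd=0
After 4 (back): cur=HOME back=0 fwd=1
After 5 (visit(N)): cur=N back=1 fwd=0
After 6 (visit(T)): cur=T back=2 fwd=0
After 7 (back): cur=N back=1 fwd=1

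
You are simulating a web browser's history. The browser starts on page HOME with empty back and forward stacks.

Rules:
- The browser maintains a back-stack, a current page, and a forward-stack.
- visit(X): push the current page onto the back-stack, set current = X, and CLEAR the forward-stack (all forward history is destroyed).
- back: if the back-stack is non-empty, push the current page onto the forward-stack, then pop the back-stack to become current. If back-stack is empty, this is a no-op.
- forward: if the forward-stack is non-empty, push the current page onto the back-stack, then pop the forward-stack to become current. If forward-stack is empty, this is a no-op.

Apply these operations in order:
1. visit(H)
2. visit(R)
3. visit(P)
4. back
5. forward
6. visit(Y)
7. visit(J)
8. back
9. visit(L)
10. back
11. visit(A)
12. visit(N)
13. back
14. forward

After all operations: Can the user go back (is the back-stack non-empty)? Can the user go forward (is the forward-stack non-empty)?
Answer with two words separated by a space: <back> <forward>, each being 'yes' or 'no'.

Answer: yes no

Derivation:
After 1 (visit(H)): cur=H back=1 fwd=0
After 2 (visit(R)): cur=R back=2 fwd=0
After 3 (visit(P)): cur=P back=3 fwd=0
After 4 (back): cur=R back=2 fwd=1
After 5 (forward): cur=P back=3 fwd=0
After 6 (visit(Y)): cur=Y back=4 fwd=0
After 7 (visit(J)): cur=J back=5 fwd=0
After 8 (back): cur=Y back=4 fwd=1
After 9 (visit(L)): cur=L back=5 fwd=0
After 10 (back): cur=Y back=4 fwd=1
After 11 (visit(A)): cur=A back=5 fwd=0
After 12 (visit(N)): cur=N back=6 fwd=0
After 13 (back): cur=A back=5 fwd=1
After 14 (forward): cur=N back=6 fwd=0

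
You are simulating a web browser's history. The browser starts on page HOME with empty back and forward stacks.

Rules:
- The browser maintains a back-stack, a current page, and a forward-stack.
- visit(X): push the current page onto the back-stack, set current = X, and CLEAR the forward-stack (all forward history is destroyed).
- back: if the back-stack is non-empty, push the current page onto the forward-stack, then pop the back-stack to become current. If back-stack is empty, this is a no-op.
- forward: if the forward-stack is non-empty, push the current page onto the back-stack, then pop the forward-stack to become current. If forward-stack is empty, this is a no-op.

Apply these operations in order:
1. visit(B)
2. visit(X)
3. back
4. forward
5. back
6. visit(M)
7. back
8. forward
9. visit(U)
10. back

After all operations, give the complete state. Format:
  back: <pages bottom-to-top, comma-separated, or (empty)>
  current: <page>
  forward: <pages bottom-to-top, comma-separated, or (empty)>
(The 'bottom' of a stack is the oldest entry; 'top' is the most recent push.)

Answer: back: HOME,B
current: M
forward: U

Derivation:
After 1 (visit(B)): cur=B back=1 fwd=0
After 2 (visit(X)): cur=X back=2 fwd=0
After 3 (back): cur=B back=1 fwd=1
After 4 (forward): cur=X back=2 fwd=0
After 5 (back): cur=B back=1 fwd=1
After 6 (visit(M)): cur=M back=2 fwd=0
After 7 (back): cur=B back=1 fwd=1
After 8 (forward): cur=M back=2 fwd=0
After 9 (visit(U)): cur=U back=3 fwd=0
After 10 (back): cur=M back=2 fwd=1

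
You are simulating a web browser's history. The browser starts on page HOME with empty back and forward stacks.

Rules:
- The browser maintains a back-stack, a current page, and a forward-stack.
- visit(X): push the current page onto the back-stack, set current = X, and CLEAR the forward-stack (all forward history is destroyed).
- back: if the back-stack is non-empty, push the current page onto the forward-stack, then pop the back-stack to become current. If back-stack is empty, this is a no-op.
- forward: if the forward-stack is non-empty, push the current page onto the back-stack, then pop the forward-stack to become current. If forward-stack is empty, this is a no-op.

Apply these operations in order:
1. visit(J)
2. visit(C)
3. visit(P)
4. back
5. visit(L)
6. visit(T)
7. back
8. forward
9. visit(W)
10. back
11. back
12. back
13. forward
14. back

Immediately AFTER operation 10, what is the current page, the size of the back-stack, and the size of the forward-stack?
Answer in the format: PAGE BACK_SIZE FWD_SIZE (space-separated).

After 1 (visit(J)): cur=J back=1 fwd=0
After 2 (visit(C)): cur=C back=2 fwd=0
After 3 (visit(P)): cur=P back=3 fwd=0
After 4 (back): cur=C back=2 fwd=1
After 5 (visit(L)): cur=L back=3 fwd=0
After 6 (visit(T)): cur=T back=4 fwd=0
After 7 (back): cur=L back=3 fwd=1
After 8 (forward): cur=T back=4 fwd=0
After 9 (visit(W)): cur=W back=5 fwd=0
After 10 (back): cur=T back=4 fwd=1

T 4 1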